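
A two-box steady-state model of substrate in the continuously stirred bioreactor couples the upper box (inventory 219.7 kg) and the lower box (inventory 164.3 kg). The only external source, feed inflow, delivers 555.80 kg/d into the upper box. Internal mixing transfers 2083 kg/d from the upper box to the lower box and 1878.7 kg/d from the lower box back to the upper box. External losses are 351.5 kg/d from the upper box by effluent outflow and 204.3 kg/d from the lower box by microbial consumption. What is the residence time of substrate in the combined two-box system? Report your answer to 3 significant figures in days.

Residence time in the combined system uses the total inventory and the total *external* removal — internal exchanges between the two boxes cancel.
M_total = 219.7 + 164.3 = 384.00 kg.
ΣF_external_out = 351.5 + 204.3 = 555.80 kg/d.
τ = M_total / ΣF_ext = 384.00 / 555.80 = 0.6909 d.

0.691 d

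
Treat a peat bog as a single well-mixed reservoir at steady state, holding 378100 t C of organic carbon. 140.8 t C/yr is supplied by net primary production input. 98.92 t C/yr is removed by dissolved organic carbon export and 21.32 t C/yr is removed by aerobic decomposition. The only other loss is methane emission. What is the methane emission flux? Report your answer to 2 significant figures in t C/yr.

21 t C/yr

At steady state ΣF_in = ΣF_out.
ΣF_in = 140.80 t C/yr.
Methane emission flux = ΣF_in − (98.92 + 21.32) = 140.80 − 120.2 = 20.56 t C/yr.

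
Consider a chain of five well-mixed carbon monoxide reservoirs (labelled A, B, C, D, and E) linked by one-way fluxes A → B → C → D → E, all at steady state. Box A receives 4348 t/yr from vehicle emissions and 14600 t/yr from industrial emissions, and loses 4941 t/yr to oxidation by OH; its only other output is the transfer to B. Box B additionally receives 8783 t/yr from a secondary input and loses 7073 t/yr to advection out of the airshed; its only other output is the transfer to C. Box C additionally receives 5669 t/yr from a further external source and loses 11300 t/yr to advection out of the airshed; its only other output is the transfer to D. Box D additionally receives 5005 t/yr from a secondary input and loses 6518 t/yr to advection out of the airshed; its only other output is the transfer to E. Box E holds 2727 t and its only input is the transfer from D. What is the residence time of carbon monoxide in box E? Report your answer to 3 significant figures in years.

0.318 yr

Box A: F(A→B) = (4348 + 14600) − 4941 = 14007 t/yr.
Box B: F(B→C) = (14007 + 8783) − 7073 = 15717 t/yr.
Box C: F(C→D) = (15717 + 5669) − 11300 = 10086 t/yr.
Box D: F(D→E) = (10086 + 5005) − 6518 = 8573.0 t/yr.
Box E throughput = its input = 8573.0 t/yr; τ = 2727 / 8573.0 = 0.3181 yr.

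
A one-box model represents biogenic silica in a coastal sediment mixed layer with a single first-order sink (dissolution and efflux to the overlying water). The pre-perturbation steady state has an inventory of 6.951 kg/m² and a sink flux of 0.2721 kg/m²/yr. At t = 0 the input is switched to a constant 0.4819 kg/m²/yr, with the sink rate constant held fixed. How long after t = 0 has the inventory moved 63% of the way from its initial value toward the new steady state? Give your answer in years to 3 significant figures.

25.4 yr

τ = M₀/F₀ = 6.951/0.2721 = 25.55 yr.
The remaining gap fraction is e^(−t/τ); 63% covered ⇒ e^(−t/τ) = 0.370.
t = −τ ln(0.370) = 25.55 × 0.9943 = 25.40 yr.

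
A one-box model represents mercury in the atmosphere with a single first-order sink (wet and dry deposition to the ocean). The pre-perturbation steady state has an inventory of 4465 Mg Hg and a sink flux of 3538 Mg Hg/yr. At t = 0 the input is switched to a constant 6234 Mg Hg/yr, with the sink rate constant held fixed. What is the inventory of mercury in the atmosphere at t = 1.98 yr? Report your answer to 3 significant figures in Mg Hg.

The sink rate constant is k = F₀/M₀ = 3538/4465 = 0.7924 yr⁻¹.
Solving dM/dt = F₁ − kM with M(0) = M₀ gives M(t) = F₁/k + (M₀ − F₁/k)·e^(−kt).
F₁/k = 6234/0.7924 = 7867.4 Mg Hg; kt = 0.7924 × 1.98 = 1.569, e^(−kt) = 0.2083.
M(1.98) = 7867.4 + (4465 − 7867.4) × 0.2083 = 7867.4 − 708.6 = 7158.8 Mg Hg.

7160 Mg Hg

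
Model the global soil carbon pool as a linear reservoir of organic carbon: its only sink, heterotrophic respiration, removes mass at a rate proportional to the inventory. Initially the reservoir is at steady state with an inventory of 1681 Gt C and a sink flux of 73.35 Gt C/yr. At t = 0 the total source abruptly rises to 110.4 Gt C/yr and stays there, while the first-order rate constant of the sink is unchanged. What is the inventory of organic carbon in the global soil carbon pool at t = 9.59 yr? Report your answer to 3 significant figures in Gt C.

The sink rate constant is k = F₀/M₀ = 73.35/1681 = 0.04363 yr⁻¹.
Solving dM/dt = F₁ − kM with M(0) = M₀ gives M(t) = F₁/k + (M₀ − F₁/k)·e^(−kt).
F₁/k = 110.4/0.04363 = 2530.1 Gt C; kt = 0.04363 × 9.59 = 0.4185, e^(−kt) = 0.6581.
M(9.59) = 2530.1 + (1681 − 2530.1) × 0.6581 = 2530.1 − 558.8 = 1971.3 Gt C.

1970 Gt C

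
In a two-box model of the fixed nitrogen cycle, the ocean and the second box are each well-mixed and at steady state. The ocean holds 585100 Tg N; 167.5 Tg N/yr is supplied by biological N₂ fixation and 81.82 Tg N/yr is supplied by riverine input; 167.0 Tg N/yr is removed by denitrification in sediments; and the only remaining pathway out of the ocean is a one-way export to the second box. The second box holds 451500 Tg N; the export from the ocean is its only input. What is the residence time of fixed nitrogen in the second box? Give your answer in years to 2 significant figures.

5500 yr

Balance the ocean: ΣF_in = 167.5 + 81.82 = 249.32 Tg N/yr.
Export to the second box = ΣF_in − (167.0) = 82.320 Tg N/yr.
At steady state the output of the second box equals its input, 82.320 Tg N/yr.
τ = M / F = 451500 / 82.320 = 5485 yr.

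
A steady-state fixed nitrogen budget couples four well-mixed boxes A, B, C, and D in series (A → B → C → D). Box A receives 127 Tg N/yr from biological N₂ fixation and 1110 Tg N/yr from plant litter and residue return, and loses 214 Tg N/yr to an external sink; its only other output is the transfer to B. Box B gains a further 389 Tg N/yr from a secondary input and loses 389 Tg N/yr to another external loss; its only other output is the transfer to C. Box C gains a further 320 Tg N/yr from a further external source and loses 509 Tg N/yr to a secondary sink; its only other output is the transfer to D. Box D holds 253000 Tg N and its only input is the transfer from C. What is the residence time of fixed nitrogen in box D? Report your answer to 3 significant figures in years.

Box A: F(A→B) = (127 + 1110) − 214 = 1023.0 Tg N/yr.
Box B: F(B→C) = (1023.0 + 389) − 389 = 1023.0 Tg N/yr.
Box C: F(C→D) = (1023.0 + 320) − 509 = 834.00 Tg N/yr.
Box D throughput = its input = 834.00 Tg N/yr; τ = 253000 / 834.00 = 303.4 yr.

303 yr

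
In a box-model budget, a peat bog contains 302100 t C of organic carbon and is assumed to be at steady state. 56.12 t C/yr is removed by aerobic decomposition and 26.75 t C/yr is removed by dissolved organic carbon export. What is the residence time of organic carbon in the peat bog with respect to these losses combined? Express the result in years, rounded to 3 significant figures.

Total removal = 56.12 + 26.75 = 82.870 t C/yr.
τ = M / ΣF_out = 302100 / 82.870 = 3645 yr.

3650 yr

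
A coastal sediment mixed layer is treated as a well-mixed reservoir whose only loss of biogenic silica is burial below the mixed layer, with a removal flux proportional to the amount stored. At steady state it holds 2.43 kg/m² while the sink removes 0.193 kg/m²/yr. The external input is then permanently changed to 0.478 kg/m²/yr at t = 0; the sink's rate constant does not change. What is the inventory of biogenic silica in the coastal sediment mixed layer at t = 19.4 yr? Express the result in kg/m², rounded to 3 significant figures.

5.25 kg/m²

The sink rate constant is k = F₀/M₀ = 0.193/2.43 = 0.07942 yr⁻¹.
Solving dM/dt = F₁ − kM with M(0) = M₀ gives M(t) = F₁/k + (M₀ − F₁/k)·e^(−kt).
F₁/k = 0.478/0.07942 = 6.0183 kg/m²; kt = 0.07942 × 19.4 = 1.541, e^(−kt) = 0.2142.
M(19.4) = 6.0183 + (2.43 − 6.0183) × 0.2142 = 6.0183 − 0.7686 = 5.2497 kg/m².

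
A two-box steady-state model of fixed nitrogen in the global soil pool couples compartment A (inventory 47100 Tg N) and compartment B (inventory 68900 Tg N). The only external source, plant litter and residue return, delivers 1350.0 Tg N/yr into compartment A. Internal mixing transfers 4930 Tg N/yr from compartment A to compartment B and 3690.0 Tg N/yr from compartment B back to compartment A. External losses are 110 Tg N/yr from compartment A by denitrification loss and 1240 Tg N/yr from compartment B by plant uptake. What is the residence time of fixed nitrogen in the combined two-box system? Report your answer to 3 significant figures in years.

For the system as a whole, the A↔B exchange is internal and contributes nothing to the throughput; only the external sinks remove mass.
M_total = 47100 + 68900 = 116000 Tg N.
ΣF_external_out = 110 + 1240 = 1350.0 Tg N/yr.
τ = M_total / ΣF_ext = 116000 / 1350.0 = 85.93 yr.

85.9 yr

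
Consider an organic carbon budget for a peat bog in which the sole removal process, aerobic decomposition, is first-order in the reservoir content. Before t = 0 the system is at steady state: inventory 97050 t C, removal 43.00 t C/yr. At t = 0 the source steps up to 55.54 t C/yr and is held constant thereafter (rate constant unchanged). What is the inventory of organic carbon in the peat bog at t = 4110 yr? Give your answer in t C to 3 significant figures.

Residence time τ = M₀/F₀ = 2257 yr. The eventual steady state is M_∞ = M₀·(F₁/F₀) = 97050 × 55.54/43.00 = 125350 t C.
The anomaly ΔM(t) = M(t) − M_∞ decays as ΔM₀·e^(−t/τ) with ΔM₀ = 97050 − 125350 = −28300 t C.
At t = 4110 yr, e^(−t/τ) = e^(−1.821) = 0.1619, so ΔM = −4581 t C and M = 125350 − 4581 = 120770 t C.

121000 t C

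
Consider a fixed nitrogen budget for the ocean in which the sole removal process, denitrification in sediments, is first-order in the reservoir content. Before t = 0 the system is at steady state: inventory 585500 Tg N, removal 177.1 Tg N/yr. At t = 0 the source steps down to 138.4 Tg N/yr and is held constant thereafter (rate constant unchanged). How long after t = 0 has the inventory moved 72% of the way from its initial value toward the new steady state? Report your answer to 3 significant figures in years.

τ = M₀/F₀ = 585500/177.1 = 3306 yr.
The remaining gap fraction is e^(−t/τ); 72% covered ⇒ e^(−t/τ) = 0.280.
t = −τ ln(0.280) = 3306 × 1.273 = 4208 yr.

4210 yr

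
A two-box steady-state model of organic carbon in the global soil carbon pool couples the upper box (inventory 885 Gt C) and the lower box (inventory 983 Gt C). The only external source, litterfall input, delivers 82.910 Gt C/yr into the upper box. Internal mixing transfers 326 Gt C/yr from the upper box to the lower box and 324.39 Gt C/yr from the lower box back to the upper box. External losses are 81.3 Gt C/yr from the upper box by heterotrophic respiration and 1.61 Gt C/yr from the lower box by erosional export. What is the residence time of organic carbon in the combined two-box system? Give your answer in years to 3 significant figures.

22.5 yr

Treat the two boxes together as one reservoir: the mixing fluxes between them are internal recycling, so τ = ΣM / Σ(external losses).
M_total = 885 + 983 = 1868.0 Gt C.
ΣF_external_out = 81.3 + 1.61 = 82.910 Gt C/yr.
τ = M_total / ΣF_ext = 1868.0 / 82.910 = 22.53 yr.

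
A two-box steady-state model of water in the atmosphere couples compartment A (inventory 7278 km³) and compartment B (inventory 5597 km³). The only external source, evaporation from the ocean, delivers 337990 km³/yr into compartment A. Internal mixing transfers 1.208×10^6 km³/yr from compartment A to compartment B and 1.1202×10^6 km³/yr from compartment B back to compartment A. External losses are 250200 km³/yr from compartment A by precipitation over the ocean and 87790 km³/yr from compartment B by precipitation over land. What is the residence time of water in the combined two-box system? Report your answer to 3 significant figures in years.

0.0381 yr

For the system as a whole, the A↔B exchange is internal and contributes nothing to the throughput; only the external sinks remove mass.
M_total = 7278 + 5597 = 12875 km³.
ΣF_external_out = 250200 + 87790 = 337990 km³/yr.
τ = M_total / ΣF_ext = 12875 / 337990 = 0.03809 yr.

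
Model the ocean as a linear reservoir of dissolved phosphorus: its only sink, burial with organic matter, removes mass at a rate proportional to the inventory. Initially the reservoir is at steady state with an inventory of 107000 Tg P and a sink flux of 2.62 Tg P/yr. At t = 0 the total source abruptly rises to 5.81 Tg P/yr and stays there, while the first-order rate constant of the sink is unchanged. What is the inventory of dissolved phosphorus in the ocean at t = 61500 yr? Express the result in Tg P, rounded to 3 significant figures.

The sink rate constant is k = F₀/M₀ = 2.62/107000 = 2.449×10^-5 yr⁻¹.
Solving dM/dt = F₁ − kM with M(0) = M₀ gives M(t) = F₁/k + (M₀ − F₁/k)·e^(−kt).
F₁/k = 5.81/2.449×10^-5 = 237280 Tg P; kt = 2.449×10^-5 × 61500 = 1.506, e^(−kt) = 0.2218.
M(61500) = 237280 + (107000 − 237280) × 0.2218 = 237280 − 28900 = 208380 Tg P.

208000 Tg P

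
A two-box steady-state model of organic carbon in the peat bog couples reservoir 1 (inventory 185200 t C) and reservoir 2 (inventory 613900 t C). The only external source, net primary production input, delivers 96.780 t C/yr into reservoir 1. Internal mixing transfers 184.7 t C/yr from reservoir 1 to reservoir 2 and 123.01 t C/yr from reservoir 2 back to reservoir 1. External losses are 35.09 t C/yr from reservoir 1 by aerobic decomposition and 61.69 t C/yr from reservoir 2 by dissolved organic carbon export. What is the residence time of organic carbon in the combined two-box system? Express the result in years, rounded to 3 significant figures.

Residence time in the combined system uses the total inventory and the total *external* removal — internal exchanges between the two boxes cancel.
M_total = 185200 + 613900 = 799100 t C.
ΣF_external_out = 35.09 + 61.69 = 96.780 t C/yr.
τ = M_total / ΣF_ext = 799100 / 96.780 = 8257 yr.

8260 yr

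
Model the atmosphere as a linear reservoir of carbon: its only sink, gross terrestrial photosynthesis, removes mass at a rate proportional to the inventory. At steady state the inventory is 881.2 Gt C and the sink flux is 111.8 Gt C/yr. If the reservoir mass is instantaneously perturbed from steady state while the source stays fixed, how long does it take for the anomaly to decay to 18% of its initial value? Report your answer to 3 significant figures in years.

13.5 yr

For a linear reservoir the anomaly decays as exp(−t/τ) with τ = M/F = 881.2/111.8 = 7.882 yr.
exp(−t/τ) = 0.18 ⇒ t = −τ ln(0.18) = 7.882 × 1.715 = 13.52 yr.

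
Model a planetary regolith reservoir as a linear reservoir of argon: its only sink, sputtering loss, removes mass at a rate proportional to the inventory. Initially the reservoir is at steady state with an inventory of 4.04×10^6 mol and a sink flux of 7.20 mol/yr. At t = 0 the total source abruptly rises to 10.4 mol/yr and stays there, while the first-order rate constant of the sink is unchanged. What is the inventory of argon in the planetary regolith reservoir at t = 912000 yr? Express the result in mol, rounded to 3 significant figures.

5.48×10^6 mol

The sink rate constant is k = F₀/M₀ = 7.20/4.04×10^6 = 1.782×10^-6 yr⁻¹.
Solving dM/dt = F₁ − kM with M(0) = M₀ gives M(t) = F₁/k + (M₀ − F₁/k)·e^(−kt).
F₁/k = 10.4/1.782×10^-6 = 5.8356×10^6 mol; kt = 1.782×10^-6 × 912000 = 1.625, e^(−kt) = 0.1968.
M(912000) = 5.8356×10^6 + (4.04×10^6 − 5.8356×10^6) × 0.1968 = 5.8356×10^6 − 353400 = 5.4821×10^6 mol.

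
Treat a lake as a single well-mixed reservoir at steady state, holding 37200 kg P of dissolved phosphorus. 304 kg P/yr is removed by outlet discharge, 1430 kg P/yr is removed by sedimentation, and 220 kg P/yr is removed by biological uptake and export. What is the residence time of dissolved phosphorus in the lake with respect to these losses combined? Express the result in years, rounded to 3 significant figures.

19.0 yr

Total removal = 304.0 + 1430 + 220.0 = 1954.0 kg P/yr.
τ = M / ΣF_out = 37200 / 1954.0 = 19.04 yr.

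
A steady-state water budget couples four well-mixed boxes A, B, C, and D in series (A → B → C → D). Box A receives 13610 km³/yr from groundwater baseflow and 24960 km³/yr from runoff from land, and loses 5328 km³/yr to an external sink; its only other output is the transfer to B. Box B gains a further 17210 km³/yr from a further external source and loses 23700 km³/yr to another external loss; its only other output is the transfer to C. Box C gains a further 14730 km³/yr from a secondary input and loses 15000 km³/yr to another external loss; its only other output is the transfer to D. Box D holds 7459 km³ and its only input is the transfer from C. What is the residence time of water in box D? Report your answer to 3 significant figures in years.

0.282 yr

Box A: F(A→B) = (13610 + 24960) − 5328 = 33242 km³/yr.
Box B: F(B→C) = (33242 + 17210) − 23700 = 26752 km³/yr.
Box C: F(C→D) = (26752 + 14730) − 15000 = 26482 km³/yr.
Box D throughput = its input = 26482 km³/yr; τ = 7459 / 26482 = 0.2817 yr.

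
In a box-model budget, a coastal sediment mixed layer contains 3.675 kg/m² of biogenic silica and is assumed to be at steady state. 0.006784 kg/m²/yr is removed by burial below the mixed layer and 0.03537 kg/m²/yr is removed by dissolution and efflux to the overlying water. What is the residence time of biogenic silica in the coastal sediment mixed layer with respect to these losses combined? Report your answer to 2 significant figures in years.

87 yr

Total removal = 0.006784 + 0.03537 = 0.042154 kg/m²/yr.
τ = M / ΣF_out = 3.675 / 0.042154 = 87.18 yr.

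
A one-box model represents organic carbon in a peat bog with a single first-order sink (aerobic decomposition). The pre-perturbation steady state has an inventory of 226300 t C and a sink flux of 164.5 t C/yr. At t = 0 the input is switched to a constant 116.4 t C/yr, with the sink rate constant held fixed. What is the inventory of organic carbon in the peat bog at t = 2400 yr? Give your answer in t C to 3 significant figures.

172000 t C

The sink rate constant is k = F₀/M₀ = 164.5/226300 = 0.0007269 yr⁻¹.
Solving dM/dt = F₁ − kM with M(0) = M₀ gives M(t) = F₁/k + (M₀ − F₁/k)·e^(−kt).
F₁/k = 116.4/0.0007269 = 160130 t C; kt = 0.0007269 × 2400 = 1.745, e^(−kt) = 0.1747.
M(2400) = 160130 + (226300 − 160130) × 0.1747 = 160130 + 11560 = 171690 t C.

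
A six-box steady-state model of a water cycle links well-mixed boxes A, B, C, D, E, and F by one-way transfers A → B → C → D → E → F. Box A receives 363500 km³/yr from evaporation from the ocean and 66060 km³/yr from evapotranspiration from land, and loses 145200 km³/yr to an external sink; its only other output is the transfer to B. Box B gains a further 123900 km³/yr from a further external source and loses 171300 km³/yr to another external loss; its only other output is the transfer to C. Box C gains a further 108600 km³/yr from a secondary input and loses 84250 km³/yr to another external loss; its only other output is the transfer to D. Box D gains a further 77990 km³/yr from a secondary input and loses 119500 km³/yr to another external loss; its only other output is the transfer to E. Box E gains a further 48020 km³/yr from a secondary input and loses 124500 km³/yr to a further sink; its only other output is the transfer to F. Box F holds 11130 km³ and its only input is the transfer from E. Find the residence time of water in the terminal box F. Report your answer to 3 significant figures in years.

0.0777 yr

Box A: F(A→B) = (363500 + 66060) − 145200 = 284360 km³/yr.
Box B: F(B→C) = (284360 + 123900) − 171300 = 236960 km³/yr.
Box C: F(C→D) = (236960 + 108600) − 84250 = 261310 km³/yr.
Box D: F(D→E) = (261310 + 77990) − 119500 = 219800 km³/yr.
Box E: F(E→F) = (219800 + 48020) − 124500 = 143320 km³/yr.
Box F throughput = its input = 143320 km³/yr; τ = 11130 / 143320 = 0.07766 yr.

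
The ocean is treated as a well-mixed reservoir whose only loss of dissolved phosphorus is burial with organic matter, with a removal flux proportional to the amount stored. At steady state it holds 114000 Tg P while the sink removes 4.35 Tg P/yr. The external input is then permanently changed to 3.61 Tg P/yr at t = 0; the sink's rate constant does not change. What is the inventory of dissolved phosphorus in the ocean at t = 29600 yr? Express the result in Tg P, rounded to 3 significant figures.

The sink rate constant is k = F₀/M₀ = 4.35/114000 = 3.816×10^-5 yr⁻¹.
Solving dM/dt = F₁ − kM with M(0) = M₀ gives M(t) = F₁/k + (M₀ − F₁/k)·e^(−kt).
F₁/k = 3.61/3.816×10^-5 = 94607 Tg P; kt = 3.816×10^-5 × 29600 = 1.129, e^(−kt) = 0.3232.
M(29600) = 94607 + (114000 − 94607) × 0.3232 = 94607 + 6268 = 100870 Tg P.

101000 Tg P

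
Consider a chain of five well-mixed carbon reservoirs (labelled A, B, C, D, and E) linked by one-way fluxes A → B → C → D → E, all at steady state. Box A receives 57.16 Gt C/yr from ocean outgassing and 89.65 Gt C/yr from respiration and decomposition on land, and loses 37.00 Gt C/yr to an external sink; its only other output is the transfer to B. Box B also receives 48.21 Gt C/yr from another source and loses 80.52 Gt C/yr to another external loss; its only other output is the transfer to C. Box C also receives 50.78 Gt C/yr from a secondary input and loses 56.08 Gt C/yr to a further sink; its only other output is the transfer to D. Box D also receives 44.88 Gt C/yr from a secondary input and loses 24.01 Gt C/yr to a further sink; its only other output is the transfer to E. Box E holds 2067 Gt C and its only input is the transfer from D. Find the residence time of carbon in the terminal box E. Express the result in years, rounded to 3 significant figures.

Box A: F(A→B) = (57.16 + 89.65) − 37.00 = 109.81 Gt C/yr.
Box B: F(B→C) = (109.81 + 48.21) − 80.52 = 77.500 Gt C/yr.
Box C: F(C→D) = (77.500 + 50.78) − 56.08 = 72.200 Gt C/yr.
Box D: F(D→E) = (72.200 + 44.88) − 24.01 = 93.070 Gt C/yr.
Box E throughput = its input = 93.070 Gt C/yr; τ = 2067 / 93.070 = 22.21 yr.

22.2 yr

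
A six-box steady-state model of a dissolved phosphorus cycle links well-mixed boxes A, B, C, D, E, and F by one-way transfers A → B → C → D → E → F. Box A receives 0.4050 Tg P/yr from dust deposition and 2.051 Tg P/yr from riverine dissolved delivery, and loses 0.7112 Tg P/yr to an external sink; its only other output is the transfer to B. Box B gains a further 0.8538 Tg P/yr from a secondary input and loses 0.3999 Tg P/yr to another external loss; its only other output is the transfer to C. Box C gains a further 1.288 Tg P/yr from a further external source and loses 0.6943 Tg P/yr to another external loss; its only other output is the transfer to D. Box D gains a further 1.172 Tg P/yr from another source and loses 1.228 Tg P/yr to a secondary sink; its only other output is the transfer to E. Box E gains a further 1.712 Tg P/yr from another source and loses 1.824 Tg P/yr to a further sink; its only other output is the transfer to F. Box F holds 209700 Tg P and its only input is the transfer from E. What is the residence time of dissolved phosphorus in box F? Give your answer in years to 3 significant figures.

Box A: F(A→B) = (0.4050 + 2.051) − 0.7112 = 1.7448 Tg P/yr.
Box B: F(B→C) = (1.7448 + 0.8538) − 0.3999 = 2.1987 Tg P/yr.
Box C: F(C→D) = (2.1987 + 1.288) − 0.6943 = 2.7924 Tg P/yr.
Box D: F(D→E) = (2.7924 + 1.172) − 1.228 = 2.7364 Tg P/yr.
Box E: F(E→F) = (2.7364 + 1.712) − 1.824 = 2.6244 Tg P/yr.
Box F throughput = its input = 2.6244 Tg P/yr; τ = 209700 / 2.6244 = 79900 yr.

79900 yr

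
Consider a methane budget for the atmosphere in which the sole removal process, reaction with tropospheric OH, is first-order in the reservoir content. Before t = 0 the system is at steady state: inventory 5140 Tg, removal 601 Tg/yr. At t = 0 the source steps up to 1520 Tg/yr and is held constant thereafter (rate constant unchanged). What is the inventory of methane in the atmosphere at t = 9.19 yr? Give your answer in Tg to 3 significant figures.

Residence time τ = M₀/F₀ = 8.552 yr. The eventual steady state is M_∞ = M₀·(F₁/F₀) = 5140 × 1520/601 = 13000 Tg.
The anomaly ΔM(t) = M(t) − M_∞ decays as ΔM₀·e^(−t/τ) with ΔM₀ = 5140 − 13000 = −7860 Tg.
At t = 9.19 yr, e^(−t/τ) = e^(−1.075) = 0.3415, so ΔM = −2684 Tg and M = 13000 − 2684 = 10316 Tg.

10300 Tg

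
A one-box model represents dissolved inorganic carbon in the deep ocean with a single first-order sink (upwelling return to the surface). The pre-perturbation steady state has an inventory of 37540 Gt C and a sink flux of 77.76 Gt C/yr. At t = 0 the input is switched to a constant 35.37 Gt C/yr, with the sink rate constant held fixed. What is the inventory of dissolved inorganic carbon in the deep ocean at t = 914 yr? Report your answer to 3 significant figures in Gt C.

20200 Gt C

Residence time τ = M₀/F₀ = 482.8 yr. The eventual steady state is M_∞ = M₀·(F₁/F₀) = 37540 × 35.37/77.76 = 17075 Gt C.
The anomaly ΔM(t) = M(t) − M_∞ decays as ΔM₀·e^(−t/τ) with ΔM₀ = 37540 − 17075 = 20460 Gt C.
At t = 914 yr, e^(−t/τ) = e^(−1.893) = 0.1506, so ΔM = 3082 Gt C and M = 17075 + 3082 = 20157 Gt C.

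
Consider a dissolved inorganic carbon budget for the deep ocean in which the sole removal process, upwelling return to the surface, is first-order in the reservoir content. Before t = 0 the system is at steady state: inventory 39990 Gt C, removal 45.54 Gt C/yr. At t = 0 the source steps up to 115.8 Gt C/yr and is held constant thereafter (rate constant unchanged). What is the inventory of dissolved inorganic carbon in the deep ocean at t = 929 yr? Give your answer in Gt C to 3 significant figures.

80300 Gt C

Residence time τ = M₀/F₀ = 878.1 yr. The eventual steady state is M_∞ = M₀·(F₁/F₀) = 39990 × 115.8/45.54 = 101690 Gt C.
The anomaly ΔM(t) = M(t) − M_∞ decays as ΔM₀·e^(−t/τ) with ΔM₀ = 39990 − 101690 = −61700 Gt C.
At t = 929 yr, e^(−t/τ) = e^(−1.058) = 0.3472, so ΔM = −21420 Gt C and M = 101690 − 21420 = 80268 Gt C.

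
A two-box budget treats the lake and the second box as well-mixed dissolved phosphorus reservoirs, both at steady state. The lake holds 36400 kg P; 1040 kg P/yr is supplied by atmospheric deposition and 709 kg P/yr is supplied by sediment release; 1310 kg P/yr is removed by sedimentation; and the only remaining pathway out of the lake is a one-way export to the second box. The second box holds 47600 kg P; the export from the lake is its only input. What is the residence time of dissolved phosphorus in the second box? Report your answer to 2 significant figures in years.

Balance the lake: ΣF_in = 1040 + 709 = 1749.0 kg P/yr.
Export to the second box = ΣF_in − (1310) = 439.00 kg P/yr.
At steady state the output of the second box equals its input, 439.00 kg P/yr.
τ = M / F = 47600 / 439.00 = 108.4 yr.

110 yr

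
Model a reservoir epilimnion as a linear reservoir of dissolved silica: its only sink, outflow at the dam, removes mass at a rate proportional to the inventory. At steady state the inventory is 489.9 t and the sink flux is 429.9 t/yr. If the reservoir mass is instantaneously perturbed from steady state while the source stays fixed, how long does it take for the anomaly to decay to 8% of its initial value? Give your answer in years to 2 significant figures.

For a linear reservoir the anomaly decays as exp(−t/τ) with τ = M/F = 489.9/429.9 = 1.140 yr.
exp(−t/τ) = 0.08 ⇒ t = −τ ln(0.08) = 1.140 × 2.526 = 2.878 yr.

2.9 yr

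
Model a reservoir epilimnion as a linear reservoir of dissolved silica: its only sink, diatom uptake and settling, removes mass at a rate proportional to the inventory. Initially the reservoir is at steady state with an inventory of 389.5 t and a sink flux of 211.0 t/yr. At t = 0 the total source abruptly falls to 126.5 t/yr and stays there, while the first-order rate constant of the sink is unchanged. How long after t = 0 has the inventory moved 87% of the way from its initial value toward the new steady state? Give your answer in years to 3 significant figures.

3.77 yr

τ = M₀/F₀ = 389.5/211.0 = 1.846 yr.
The remaining gap fraction is e^(−t/τ); 87% covered ⇒ e^(−t/τ) = 0.130.
t = −τ ln(0.130) = 1.846 × 2.040 = 3.766 yr.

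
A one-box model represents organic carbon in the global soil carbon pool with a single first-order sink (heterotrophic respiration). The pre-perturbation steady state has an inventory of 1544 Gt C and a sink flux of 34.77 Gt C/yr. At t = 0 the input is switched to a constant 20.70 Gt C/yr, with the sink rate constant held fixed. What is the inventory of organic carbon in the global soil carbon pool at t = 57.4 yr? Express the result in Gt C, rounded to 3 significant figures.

Residence time τ = M₀/F₀ = 44.41 yr. The eventual steady state is M_∞ = M₀·(F₁/F₀) = 1544 × 20.70/34.77 = 919.21 Gt C.
The anomaly ΔM(t) = M(t) − M_∞ decays as ΔM₀·e^(−t/τ) with ΔM₀ = 1544 − 919.21 = 624.8 Gt C.
At t = 57.4 yr, e^(−t/τ) = e^(−1.293) = 0.2746, so ΔM = 171.5 Gt C and M = 919.21 + 171.5 = 1090.7 Gt C.

1090 Gt C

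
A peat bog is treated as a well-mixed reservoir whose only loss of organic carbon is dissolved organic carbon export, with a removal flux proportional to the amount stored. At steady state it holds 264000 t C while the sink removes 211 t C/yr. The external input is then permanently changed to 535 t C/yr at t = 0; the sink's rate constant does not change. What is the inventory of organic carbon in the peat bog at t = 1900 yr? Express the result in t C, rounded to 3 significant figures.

581000 t C

The sink rate constant is k = F₀/M₀ = 211/264000 = 0.0007992 yr⁻¹.
Solving dM/dt = F₁ − kM with M(0) = M₀ gives M(t) = F₁/k + (M₀ − F₁/k)·e^(−kt).
F₁/k = 535/0.0007992 = 669380 t C; kt = 0.0007992 × 1900 = 1.519, e^(−kt) = 0.2190.
M(1900) = 669380 + (264000 − 669380) × 0.2190 = 669380 − 88790 = 580590 t C.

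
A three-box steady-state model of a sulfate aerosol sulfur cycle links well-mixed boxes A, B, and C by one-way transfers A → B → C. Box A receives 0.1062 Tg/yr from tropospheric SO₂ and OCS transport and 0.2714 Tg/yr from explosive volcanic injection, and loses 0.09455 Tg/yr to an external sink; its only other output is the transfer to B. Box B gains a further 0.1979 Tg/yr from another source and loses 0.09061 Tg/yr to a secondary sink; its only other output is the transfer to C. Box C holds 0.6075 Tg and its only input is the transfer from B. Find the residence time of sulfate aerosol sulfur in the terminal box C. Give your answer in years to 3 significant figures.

Box A: F(A→B) = (0.1062 + 0.2714) − 0.09455 = 0.28305 Tg/yr.
Box B: F(B→C) = (0.28305 + 0.1979) − 0.09061 = 0.39034 Tg/yr.
Box C throughput = its input = 0.39034 Tg/yr; τ = 0.6075 / 0.39034 = 1.556 yr.

1.56 yr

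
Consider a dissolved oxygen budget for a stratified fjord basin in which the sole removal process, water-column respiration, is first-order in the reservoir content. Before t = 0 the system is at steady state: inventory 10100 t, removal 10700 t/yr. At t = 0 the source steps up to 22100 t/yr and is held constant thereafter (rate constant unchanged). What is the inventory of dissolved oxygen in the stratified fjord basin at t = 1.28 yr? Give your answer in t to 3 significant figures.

Residence time τ = M₀/F₀ = 0.9439 yr. The eventual steady state is M_∞ = M₀·(F₁/F₀) = 10100 × 22100/10700 = 20861 t.
The anomaly ΔM(t) = M(t) − M_∞ decays as ΔM₀·e^(−t/τ) with ΔM₀ = 10100 − 20861 = −10760 t.
At t = 1.28 yr, e^(−t/τ) = e^(−1.356) = 0.2577, so ΔM = −2773 t and M = 20861 − 2773 = 18088 t.

18100 t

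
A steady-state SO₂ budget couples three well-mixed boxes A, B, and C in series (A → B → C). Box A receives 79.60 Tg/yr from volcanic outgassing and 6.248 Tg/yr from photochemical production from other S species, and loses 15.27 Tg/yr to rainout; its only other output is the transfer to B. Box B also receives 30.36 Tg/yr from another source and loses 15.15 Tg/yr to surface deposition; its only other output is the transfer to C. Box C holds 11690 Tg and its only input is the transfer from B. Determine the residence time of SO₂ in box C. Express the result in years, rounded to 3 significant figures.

Box A: F(A→B) = (79.60 + 6.248) − 15.27 = 70.578 Tg/yr.
Box B: F(B→C) = (70.578 + 30.36) − 15.15 = 85.788 Tg/yr.
Box C throughput = its input = 85.788 Tg/yr; τ = 11690 / 85.788 = 136.3 yr.

136 yr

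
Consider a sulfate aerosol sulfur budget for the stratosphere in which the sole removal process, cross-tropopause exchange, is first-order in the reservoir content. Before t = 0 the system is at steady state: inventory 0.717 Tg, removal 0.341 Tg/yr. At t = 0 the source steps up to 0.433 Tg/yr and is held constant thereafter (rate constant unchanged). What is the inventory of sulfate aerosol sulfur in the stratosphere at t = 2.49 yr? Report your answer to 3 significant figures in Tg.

0.851 Tg

Residence time τ = M₀/F₀ = 2.103 yr. The eventual steady state is M_∞ = M₀·(F₁/F₀) = 0.717 × 0.433/0.341 = 0.91044 Tg.
The anomaly ΔM(t) = M(t) − M_∞ decays as ΔM₀·e^(−t/τ) with ΔM₀ = 0.717 − 0.91044 = −0.1934 Tg.
At t = 2.49 yr, e^(−t/τ) = e^(−1.184) = 0.3060, so ΔM = −0.05919 Tg and M = 0.91044 − 0.05919 = 0.85125 Tg.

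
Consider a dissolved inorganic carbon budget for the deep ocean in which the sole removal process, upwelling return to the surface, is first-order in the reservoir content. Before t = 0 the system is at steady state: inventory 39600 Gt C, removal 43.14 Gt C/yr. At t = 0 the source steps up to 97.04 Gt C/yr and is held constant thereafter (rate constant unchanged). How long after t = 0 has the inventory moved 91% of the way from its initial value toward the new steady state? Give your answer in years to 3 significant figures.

2210 yr

τ = M₀/F₀ = 39600/43.14 = 917.9 yr.
The remaining gap fraction is e^(−t/τ); 91% covered ⇒ e^(−t/τ) = 0.0900.
t = −τ ln(0.0900) = 917.9 × 2.408 = 2210 yr.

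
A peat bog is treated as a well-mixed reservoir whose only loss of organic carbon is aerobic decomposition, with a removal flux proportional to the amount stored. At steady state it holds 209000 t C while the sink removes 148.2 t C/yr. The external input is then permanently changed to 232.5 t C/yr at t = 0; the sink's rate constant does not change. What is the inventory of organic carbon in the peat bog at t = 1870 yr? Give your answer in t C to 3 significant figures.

The sink rate constant is k = F₀/M₀ = 148.2/209000 = 0.0007091 yr⁻¹.
Solving dM/dt = F₁ − kM with M(0) = M₀ gives M(t) = F₁/k + (M₀ − F₁/k)·e^(−kt).
F₁/k = 232.5/0.0007091 = 327880 t C; kt = 0.0007091 × 1870 = 1.326, e^(−kt) = 0.2655.
M(1870) = 327880 + (209000 − 327880) × 0.2655 = 327880 − 31570 = 296320 t C.

296000 t C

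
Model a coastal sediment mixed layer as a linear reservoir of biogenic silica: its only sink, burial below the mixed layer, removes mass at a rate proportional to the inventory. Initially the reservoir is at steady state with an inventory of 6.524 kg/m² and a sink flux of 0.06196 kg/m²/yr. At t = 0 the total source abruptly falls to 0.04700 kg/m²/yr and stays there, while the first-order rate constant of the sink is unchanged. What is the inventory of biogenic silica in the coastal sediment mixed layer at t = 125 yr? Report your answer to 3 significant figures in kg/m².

5.43 kg/m²

Residence time τ = M₀/F₀ = 105.3 yr. The eventual steady state is M_∞ = M₀·(F₁/F₀) = 6.524 × 0.04700/0.06196 = 4.9488 kg/m².
The anomaly ΔM(t) = M(t) − M_∞ decays as ΔM₀·e^(−t/τ) with ΔM₀ = 6.524 − 4.9488 = 1.575 kg/m².
At t = 125 yr, e^(−t/τ) = e^(−1.187) = 0.3051, so ΔM = 0.4806 kg/m² and M = 4.9488 + 0.4806 = 5.4294 kg/m².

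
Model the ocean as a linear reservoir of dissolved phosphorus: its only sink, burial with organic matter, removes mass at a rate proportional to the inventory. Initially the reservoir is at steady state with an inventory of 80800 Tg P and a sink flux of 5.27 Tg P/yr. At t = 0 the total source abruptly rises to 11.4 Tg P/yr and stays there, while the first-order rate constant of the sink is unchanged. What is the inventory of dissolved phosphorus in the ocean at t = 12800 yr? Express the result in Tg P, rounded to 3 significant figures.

134000 Tg P

The sink rate constant is k = F₀/M₀ = 5.27/80800 = 6.522×10^-5 yr⁻¹.
Solving dM/dt = F₁ − kM with M(0) = M₀ gives M(t) = F₁/k + (M₀ − F₁/k)·e^(−kt).
F₁/k = 11.4/6.522×10^-5 = 174790 Tg P; kt = 6.522×10^-5 × 12800 = 0.8349, e^(−kt) = 0.4339.
M(12800) = 174790 + (80800 − 174790) × 0.4339 = 174790 − 40780 = 134000 Tg P.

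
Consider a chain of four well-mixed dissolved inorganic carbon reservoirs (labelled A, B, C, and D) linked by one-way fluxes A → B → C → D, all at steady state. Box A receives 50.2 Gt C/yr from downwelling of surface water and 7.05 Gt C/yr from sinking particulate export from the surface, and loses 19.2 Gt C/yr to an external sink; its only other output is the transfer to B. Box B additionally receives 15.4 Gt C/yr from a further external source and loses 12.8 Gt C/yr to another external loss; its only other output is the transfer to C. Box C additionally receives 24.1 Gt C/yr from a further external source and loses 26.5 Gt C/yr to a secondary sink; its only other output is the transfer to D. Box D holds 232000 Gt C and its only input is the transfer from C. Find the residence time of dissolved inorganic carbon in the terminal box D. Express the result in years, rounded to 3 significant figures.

Box A: F(A→B) = (50.2 + 7.05) − 19.2 = 38.050 Gt C/yr.
Box B: F(B→C) = (38.050 + 15.4) − 12.8 = 40.650 Gt C/yr.
Box C: F(C→D) = (40.650 + 24.1) − 26.5 = 38.250 Gt C/yr.
Box D throughput = its input = 38.250 Gt C/yr; τ = 232000 / 38.250 = 6065 yr.

6070 yr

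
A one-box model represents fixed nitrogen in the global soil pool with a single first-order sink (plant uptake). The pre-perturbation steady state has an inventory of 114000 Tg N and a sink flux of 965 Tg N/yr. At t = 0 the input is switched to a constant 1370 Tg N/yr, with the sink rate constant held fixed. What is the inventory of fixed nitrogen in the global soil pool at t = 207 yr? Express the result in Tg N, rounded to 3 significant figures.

154000 Tg N

τ = M₀/F₀ = 114000/965 = 118.1 yr; rate constant k = 1/τ.
New steady state M_∞ = F₁/k = F₁·τ = 1370 × 118.1 = 161840 Tg N.
M(t) = M_∞ + (M₀ − M_∞)·e^(−t/τ); t/τ = 207/118.1 = 1.752, so e^(−t/τ) = 0.1734.
M(t) = 161840 − 47840 × 0.1734 = 153550 Tg N.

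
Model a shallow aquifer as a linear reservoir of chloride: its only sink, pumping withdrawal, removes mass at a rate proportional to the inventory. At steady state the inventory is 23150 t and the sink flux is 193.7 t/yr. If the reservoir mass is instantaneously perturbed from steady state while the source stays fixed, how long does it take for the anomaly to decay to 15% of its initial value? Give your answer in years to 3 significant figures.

227 yr

For a linear reservoir the anomaly decays as exp(−t/τ) with τ = M/F = 23150/193.7 = 119.5 yr.
exp(−t/τ) = 0.15 ⇒ t = −τ ln(0.15) = 119.5 × 1.897 = 226.7 yr.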